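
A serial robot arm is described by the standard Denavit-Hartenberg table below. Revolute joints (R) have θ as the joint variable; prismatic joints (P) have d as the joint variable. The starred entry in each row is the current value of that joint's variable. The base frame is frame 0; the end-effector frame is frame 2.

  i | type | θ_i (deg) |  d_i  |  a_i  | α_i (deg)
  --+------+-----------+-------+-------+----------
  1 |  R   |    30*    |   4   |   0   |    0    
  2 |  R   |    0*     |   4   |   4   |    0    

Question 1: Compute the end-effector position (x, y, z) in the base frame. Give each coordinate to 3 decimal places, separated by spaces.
after link 1: o_1 = (0.0000, 0.0000, 4.0000)
after link 2: o_2 = (3.4641, 2.0000, 8.0000)

3.464 2.000 8.000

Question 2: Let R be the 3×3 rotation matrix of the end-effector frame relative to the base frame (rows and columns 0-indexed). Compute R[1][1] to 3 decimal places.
0.866

End-effector y-axis (col 1 of R) = (-0.5000,0.8660,0.0000)
R[1][1] = 0.8660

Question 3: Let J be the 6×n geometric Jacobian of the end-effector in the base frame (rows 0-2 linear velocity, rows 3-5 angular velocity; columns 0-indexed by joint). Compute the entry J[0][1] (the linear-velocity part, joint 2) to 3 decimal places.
-2.000

axis z_1 = (0.0000,0.0000,1.0000); lever o_n−o_1 = (3.4641,2.0000,4.0000)
cross product → J_v[:, 1] = (-2.0000,3.4641,0.0000)
J_ω[:, 1] = z_1
entry J[0][1] = -2.0000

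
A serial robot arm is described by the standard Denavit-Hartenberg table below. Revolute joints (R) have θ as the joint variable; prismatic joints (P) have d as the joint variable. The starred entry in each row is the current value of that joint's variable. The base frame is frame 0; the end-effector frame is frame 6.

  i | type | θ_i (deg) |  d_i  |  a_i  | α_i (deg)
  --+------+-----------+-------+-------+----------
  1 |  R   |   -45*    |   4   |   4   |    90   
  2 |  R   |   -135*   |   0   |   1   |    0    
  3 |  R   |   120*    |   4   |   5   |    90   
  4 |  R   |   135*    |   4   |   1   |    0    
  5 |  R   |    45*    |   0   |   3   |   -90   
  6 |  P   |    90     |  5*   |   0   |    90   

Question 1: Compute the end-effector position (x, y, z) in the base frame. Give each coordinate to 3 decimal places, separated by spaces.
2.687 -2.272 -0.905

after link 1: o_1 = (2.8284, -2.8284, 4.0000)
after link 2: o_2 = (2.3284, -2.3284, 3.2929)
after link 3: o_3 = (2.9151, -8.5719, 1.9988)
after link 4: o_4 = (1.2000, -7.8569, -1.6819)
after link 5: o_5 = (-0.8490, -5.8079, -0.9054)
after link 6: o_6 = (2.6865, -2.2723, -0.9054)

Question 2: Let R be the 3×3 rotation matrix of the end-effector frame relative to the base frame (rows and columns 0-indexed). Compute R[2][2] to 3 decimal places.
0.259

End-effector z-axis (col 2 of R) = (-0.6830,0.6830,0.2588)
R[2][2] = 0.2588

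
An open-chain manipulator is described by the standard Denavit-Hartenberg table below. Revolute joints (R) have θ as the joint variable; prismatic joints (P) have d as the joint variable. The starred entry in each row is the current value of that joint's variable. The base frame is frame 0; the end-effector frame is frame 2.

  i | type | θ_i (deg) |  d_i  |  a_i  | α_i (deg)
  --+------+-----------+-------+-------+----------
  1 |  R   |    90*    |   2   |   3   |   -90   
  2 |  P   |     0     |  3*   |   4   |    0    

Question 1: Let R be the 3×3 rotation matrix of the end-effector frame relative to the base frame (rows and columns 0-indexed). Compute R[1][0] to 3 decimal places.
1.000

End-effector x-axis (col 0 of R) = (0.0000,1.0000,0.0000)
R[1][0] = 1.0000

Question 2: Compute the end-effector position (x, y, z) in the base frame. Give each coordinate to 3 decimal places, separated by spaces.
after link 1: o_1 = (0.0000, 3.0000, 2.0000)
after link 2: o_2 = (-3.0000, 7.0000, 2.0000)

-3.000 7.000 2.000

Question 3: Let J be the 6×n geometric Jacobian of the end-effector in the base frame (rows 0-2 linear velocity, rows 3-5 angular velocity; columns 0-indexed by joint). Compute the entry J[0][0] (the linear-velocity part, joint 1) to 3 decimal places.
axis z_0 = ẑ; lever o_n−o_0 = (-3.0000,7.0000,2.0000)
cross product → J_v[:, 0] = (-7.0000,-3.0000,0.0000)
J_ω[:, 0] = z_0
entry J[0][0] = -7.0000

-7.000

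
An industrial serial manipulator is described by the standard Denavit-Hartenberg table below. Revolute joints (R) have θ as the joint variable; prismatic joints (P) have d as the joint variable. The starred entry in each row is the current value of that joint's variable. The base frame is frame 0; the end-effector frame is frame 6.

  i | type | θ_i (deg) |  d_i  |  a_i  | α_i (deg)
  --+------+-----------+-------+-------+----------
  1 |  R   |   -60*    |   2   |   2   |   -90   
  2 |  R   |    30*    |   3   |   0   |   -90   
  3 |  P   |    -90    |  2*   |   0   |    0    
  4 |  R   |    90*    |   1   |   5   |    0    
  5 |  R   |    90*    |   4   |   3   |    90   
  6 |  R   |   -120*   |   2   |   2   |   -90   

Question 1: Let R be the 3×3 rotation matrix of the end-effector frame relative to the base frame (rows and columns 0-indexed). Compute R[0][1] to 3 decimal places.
End-effector y-axis (col 1 of R) = (-0.4330,0.7500,0.5000)
R[0][1] = -0.4330

-0.433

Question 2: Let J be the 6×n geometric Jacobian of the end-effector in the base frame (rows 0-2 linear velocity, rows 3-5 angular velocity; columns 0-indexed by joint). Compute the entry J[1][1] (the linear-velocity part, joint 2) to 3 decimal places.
6.982

axis z_1 = (0.8660,0.5000,0.0000); lever o_n−o_1 = (2.5801,-2.4689,-8.0622)
cross product → J_v[:, 1] = (-4.0311,6.9821,-3.4282)
J_ω[:, 1] = z_1
entry J[1][1] = 6.9821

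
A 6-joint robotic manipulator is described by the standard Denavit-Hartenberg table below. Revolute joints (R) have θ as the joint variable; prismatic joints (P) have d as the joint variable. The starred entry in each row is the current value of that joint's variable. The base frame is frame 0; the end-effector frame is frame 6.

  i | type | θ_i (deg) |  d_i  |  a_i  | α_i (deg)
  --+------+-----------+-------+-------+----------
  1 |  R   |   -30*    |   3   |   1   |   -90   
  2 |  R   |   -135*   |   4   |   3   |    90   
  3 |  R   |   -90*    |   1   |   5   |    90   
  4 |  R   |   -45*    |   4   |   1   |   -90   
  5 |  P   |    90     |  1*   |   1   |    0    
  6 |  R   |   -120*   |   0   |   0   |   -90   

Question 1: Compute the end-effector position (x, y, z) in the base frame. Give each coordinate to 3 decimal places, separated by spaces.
-0.953 -2.237 2.293

after link 1: o_1 = (0.8660, -0.5000, 3.0000)
after link 2: o_2 = (1.0289, 4.0248, 5.1213)
after link 3: o_3 = (-2.0835, 0.0482, 4.4142)
after link 4: o_4 = (0.4455, -2.2284, 2.0858)
after link 5: o_5 = (-0.9535, -2.2372, 2.2929)
after link 6: o_6 = (-0.9535, -2.2372, 2.2929)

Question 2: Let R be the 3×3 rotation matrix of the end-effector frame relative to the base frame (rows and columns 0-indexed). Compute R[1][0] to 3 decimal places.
End-effector x-axis (col 0 of R) = (0.3750,-0.9236,0.0795)
R[1][0] = -0.9236

-0.924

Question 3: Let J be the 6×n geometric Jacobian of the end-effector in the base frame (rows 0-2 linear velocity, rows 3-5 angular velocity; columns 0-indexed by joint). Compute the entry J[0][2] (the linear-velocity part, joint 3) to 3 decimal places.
-5.428

axis z_2 = (-0.6124,0.3536,-0.7071); lever o_n−o_2 = (-1.9824,-6.2620,-2.8284)
cross product → J_v[:, 2] = (-5.4279,-0.3303,4.5355)
J_ω[:, 2] = z_2
entry J[0][2] = -5.4279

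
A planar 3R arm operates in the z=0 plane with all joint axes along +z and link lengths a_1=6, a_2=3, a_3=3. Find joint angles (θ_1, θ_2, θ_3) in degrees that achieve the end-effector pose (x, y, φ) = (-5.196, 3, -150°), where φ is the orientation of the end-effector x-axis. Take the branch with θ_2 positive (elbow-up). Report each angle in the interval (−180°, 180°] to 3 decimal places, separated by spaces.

89.999 120.001 0.000

wrist centre = target − a_3·(cos φ, sin φ) = (-2.5979, 4.5000)
cos θ_2 = (26.9992−6²−3²)/(2·6·3) = -0.5000; θ_2 = 120.0015° (elbow-up)
β = atan2(4.5000,-2.5979) = 119.9985°; ψ = atan2(2.5980,4.4999) = 30.0000°
θ_1 = β − ψ = 89.9985°
θ_3 = φ − θ_1 − θ_2 = 0.0000° (wrapped to (-180°,180°])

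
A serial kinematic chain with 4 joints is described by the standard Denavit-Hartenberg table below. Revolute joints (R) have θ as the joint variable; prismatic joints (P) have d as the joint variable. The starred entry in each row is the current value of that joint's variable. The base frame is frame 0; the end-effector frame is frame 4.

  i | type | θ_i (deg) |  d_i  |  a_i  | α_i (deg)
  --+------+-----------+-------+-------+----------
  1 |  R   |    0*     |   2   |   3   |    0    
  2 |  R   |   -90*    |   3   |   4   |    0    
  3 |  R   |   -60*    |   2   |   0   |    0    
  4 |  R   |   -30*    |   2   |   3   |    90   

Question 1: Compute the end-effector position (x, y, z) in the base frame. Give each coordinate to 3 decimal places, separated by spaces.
0.000 -4.000 9.000

after link 1: o_1 = (3.0000, 0.0000, 2.0000)
after link 2: o_2 = (3.0000, -4.0000, 5.0000)
after link 3: o_3 = (3.0000, -4.0000, 7.0000)
after link 4: o_4 = (0.0000, -4.0000, 9.0000)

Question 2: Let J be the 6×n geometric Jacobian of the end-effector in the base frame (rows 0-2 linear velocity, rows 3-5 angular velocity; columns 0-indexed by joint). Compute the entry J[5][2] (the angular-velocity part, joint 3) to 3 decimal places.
axis z_2 = (0.0000,0.0000,1.0000); lever o_n−o_2 = (-3.0000,0.0000,4.0000)
cross product → J_v[:, 2] = (0.0000,-3.0000,0.0000)
J_ω[:, 2] = z_2
entry J[5][2] = 1.0000

1.000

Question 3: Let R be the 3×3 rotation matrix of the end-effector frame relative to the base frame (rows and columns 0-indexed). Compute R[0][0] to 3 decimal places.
-1.000

End-effector x-axis (col 0 of R) = (-1.0000,-0.0000,0.0000)
R[0][0] = -1.0000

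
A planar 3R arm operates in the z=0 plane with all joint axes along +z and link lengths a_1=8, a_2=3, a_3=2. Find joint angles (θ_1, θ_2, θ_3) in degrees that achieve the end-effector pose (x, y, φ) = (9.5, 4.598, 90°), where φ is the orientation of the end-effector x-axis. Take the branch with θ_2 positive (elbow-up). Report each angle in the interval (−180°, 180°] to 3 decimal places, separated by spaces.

wrist centre = target − a_3·(cos φ, sin φ) = (9.5000, 2.5980)
cos θ_2 = (96.9996−8²−3²)/(2·8·3) = 0.5000; θ_2 = 60.0005° (elbow-up)
β = atan2(2.5980,9.5000) = 15.2949°; ψ = atan2(2.5981,9.5000) = 15.2955°
θ_1 = β − ψ = -0.0005°
θ_3 = φ − θ_1 − θ_2 = 30.0000° (wrapped to (-180°,180°])

-0.001 60.001 30.000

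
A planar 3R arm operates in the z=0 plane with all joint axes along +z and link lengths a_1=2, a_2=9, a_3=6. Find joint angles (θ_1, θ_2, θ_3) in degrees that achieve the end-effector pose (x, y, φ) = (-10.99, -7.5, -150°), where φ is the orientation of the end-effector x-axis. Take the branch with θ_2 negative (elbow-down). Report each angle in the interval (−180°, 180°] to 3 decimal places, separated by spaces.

0.019 -150.014 -0.005

wrist centre = target − a_3·(cos φ, sin φ) = (-5.7938, -4.5000)
cos θ_2 = (53.8187−2²−9²)/(2·2·9) = -0.8661; θ_2 = -150.0141° (elbow-down)
β = atan2(-4.5000,-5.7938) = -142.1640°; ψ = atan2(-4.4981,-5.7953) = -142.1829°
θ_1 = β − ψ = 0.0189°
θ_3 = φ − θ_1 − θ_2 = -0.0049° (wrapped to (-180°,180°])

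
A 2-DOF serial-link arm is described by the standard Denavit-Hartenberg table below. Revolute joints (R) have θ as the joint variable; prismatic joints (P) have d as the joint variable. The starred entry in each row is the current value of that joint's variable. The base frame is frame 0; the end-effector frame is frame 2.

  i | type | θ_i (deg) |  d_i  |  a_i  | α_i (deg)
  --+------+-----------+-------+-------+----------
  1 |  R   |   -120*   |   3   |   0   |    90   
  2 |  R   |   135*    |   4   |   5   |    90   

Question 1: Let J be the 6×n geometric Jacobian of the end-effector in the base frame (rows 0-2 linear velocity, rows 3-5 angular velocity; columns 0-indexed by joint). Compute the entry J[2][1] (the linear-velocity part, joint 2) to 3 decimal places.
axis z_1 = (-0.8660,0.5000,0.0000); lever o_n−o_1 = (-1.6963,5.0619,3.5355)
cross product → J_v[:, 1] = (1.7678,3.0619,-3.5355)
J_ω[:, 1] = z_1
entry J[2][1] = -3.5355

-3.536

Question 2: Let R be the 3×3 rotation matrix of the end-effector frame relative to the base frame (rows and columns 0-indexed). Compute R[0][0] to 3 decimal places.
End-effector x-axis (col 0 of R) = (0.3536,0.6124,0.7071)
R[0][0] = 0.3536

0.354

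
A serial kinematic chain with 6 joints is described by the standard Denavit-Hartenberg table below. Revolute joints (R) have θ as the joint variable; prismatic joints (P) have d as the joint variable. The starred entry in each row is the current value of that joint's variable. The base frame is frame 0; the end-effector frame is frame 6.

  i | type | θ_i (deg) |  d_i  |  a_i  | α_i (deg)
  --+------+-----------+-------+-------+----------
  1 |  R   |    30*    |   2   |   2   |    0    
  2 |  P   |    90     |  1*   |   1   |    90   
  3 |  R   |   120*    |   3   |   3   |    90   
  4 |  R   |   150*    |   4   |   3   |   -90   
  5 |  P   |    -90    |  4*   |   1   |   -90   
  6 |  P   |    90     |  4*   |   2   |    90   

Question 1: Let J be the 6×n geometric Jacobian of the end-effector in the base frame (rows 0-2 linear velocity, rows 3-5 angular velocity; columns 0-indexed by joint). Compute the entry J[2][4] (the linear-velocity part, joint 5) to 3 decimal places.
-0.433

prismatic axis z_4 = (-0.8750,-0.2165,-0.4330)
J_v[:, 4] = z_4; J_ω[:, 4] = (0,0,0)
entry J[2][4] = -0.4330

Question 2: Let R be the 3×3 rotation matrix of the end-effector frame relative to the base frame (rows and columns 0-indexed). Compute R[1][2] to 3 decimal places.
0.750

End-effector z-axis (col 2 of R) = (-0.4330,0.7500,0.5000)
R[1][2] = 0.7500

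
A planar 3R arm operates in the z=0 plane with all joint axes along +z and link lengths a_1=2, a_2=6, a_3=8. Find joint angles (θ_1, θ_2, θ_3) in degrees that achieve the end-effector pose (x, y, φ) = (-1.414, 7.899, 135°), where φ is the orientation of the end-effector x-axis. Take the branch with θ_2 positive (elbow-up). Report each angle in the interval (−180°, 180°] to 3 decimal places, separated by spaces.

-90.008 135.001 90.007

wrist centre = target − a_3·(cos φ, sin φ) = (4.2429, 2.2421)
cos θ_2 = (23.0290−2²−6²)/(2·2·6) = -0.7071; θ_2 = 135.0014° (elbow-up)
β = atan2(2.2421,4.2429) = 27.8543°; ψ = atan2(4.2425,-2.2427) = 117.8624°
θ_1 = β − ψ = -90.0081°
θ_3 = φ − θ_1 − θ_2 = 90.0067° (wrapped to (-180°,180°])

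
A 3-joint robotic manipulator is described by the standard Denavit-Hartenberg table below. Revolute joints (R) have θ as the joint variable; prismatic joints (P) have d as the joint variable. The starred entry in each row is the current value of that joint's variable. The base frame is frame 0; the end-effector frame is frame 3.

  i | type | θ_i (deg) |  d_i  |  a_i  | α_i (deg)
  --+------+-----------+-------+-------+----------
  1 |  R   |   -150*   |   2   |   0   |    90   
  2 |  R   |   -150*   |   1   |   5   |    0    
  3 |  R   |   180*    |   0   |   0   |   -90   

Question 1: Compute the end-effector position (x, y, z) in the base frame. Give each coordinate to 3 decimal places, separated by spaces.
after link 1: o_1 = (0.0000, 0.0000, 2.0000)
after link 2: o_2 = (3.2500, 3.0311, -0.5000)
after link 3: o_3 = (3.2500, 3.0311, -0.5000)

3.250 3.031 -0.500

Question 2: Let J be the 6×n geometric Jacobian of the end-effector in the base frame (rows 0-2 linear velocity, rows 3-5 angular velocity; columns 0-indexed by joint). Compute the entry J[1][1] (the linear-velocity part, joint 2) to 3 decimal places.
axis z_1 = (-0.5000,0.8660,0.0000); lever o_n−o_1 = (3.2500,3.0311,-2.5000)
cross product → J_v[:, 1] = (-2.1651,-1.2500,-4.3301)
J_ω[:, 1] = z_1
entry J[1][1] = -1.2500

-1.250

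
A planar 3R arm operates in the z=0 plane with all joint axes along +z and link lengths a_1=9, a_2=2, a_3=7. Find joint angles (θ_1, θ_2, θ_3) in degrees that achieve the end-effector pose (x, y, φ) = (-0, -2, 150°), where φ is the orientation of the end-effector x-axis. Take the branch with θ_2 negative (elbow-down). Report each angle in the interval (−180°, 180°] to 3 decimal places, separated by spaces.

-30.000 -120.000 -60.000

wrist centre = target − a_3·(cos φ, sin φ) = (6.0622, -5.5000)
cos θ_2 = (67.0000−9²−2²)/(2·9·2) = -0.5000; θ_2 = -120.0000° (elbow-down)
β = atan2(-5.5000,6.0622) = -42.2163°; ψ = atan2(-1.7321,8.0000) = -12.2163°
θ_1 = β − ψ = -30.0000°
θ_3 = φ − θ_1 − θ_2 = -60.0000° (wrapped to (-180°,180°])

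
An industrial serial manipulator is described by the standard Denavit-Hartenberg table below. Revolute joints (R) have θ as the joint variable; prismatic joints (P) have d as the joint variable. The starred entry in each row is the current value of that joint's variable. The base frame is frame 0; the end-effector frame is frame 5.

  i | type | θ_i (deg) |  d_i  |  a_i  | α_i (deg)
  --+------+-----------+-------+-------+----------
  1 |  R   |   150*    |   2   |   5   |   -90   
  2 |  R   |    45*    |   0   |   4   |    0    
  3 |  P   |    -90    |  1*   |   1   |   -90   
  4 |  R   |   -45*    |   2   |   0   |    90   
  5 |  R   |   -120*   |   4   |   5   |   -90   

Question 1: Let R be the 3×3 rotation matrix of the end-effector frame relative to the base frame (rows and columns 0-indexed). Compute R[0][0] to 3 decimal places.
End-effector x-axis (col 0 of R) = (0.9236,-0.1250,0.3624)
R[0][0] = 0.9236

0.924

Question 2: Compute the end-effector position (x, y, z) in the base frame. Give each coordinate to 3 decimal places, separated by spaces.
after link 1: o_1 = (-4.3301, 2.5000, 2.0000)
after link 2: o_2 = (-6.7796, 3.9142, -0.8284)
after link 3: o_3 = (-7.8920, 3.4017, -0.1213)
after link 4: o_4 = (-9.1167, 4.1088, -1.5355)
after link 5: o_5 = (-4.1808, 0.0344, -1.7237)

-4.181 0.034 -1.724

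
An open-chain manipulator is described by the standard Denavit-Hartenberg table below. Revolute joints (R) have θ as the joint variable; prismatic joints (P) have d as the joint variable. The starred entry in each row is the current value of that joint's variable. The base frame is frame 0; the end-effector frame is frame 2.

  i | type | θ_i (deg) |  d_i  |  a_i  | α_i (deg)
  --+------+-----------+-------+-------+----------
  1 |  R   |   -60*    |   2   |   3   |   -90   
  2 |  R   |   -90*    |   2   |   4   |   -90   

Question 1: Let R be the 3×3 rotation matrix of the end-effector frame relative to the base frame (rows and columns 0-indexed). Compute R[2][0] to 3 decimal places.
End-effector x-axis (col 0 of R) = (-0.0000,-0.0000,1.0000)
R[2][0] = 1.0000

1.000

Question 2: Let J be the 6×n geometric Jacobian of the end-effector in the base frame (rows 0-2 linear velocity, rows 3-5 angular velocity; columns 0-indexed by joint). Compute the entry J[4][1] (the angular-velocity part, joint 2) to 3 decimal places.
0.500

axis z_1 = (0.8660,0.5000,0.0000); lever o_n−o_1 = (1.7321,1.0000,4.0000)
cross product → J_v[:, 1] = (2.0000,-3.4641,-0.0000)
J_ω[:, 1] = z_1
entry J[4][1] = 0.5000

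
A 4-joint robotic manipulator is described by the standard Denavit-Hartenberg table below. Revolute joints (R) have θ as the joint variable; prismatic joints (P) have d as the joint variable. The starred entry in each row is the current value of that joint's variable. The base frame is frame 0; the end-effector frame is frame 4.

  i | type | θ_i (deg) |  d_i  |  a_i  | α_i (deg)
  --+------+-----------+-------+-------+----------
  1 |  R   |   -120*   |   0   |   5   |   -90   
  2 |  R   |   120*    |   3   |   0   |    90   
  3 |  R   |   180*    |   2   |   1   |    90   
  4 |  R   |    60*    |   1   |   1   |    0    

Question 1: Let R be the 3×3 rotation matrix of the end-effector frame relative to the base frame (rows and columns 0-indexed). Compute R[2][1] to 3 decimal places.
-1.000

End-effector y-axis (col 1 of R) = (-0.0000,-0.0000,-1.0000)
R[2][1] = -1.0000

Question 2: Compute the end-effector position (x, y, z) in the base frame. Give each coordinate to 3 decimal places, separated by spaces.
-0.652 -9.129 -0.134

after link 1: o_1 = (-2.5000, -4.3301, 0.0000)
after link 2: o_2 = (0.0981, -5.8301, 0.0000)
after link 3: o_3 = (-1.0179, -7.7631, -0.1340)
after link 4: o_4 = (-0.6519, -9.1292, -0.1340)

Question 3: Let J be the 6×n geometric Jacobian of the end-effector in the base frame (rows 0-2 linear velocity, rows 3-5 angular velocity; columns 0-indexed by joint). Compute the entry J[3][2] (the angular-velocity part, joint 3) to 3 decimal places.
-0.433

axis z_2 = (-0.4330,-0.7500,-0.5000); lever o_n−o_2 = (-0.7500,-3.2990,-0.1340)
cross product → J_v[:, 2] = (-1.5490,0.3170,0.8660)
J_ω[:, 2] = z_2
entry J[3][2] = -0.4330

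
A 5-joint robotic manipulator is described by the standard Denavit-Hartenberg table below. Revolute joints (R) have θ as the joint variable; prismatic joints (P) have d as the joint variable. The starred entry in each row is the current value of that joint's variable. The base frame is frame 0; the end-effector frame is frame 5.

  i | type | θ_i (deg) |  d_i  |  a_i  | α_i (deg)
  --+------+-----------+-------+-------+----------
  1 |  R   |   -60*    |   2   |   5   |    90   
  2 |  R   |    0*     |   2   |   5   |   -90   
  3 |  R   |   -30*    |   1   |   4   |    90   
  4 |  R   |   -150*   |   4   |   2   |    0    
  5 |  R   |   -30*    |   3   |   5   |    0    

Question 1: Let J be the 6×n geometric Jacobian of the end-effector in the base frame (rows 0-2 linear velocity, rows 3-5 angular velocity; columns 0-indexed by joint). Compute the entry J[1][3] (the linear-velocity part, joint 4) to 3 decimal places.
axis z_3 = (-1.0000,-0.0000,0.0000); lever o_n−o_3 = (-7.0000,6.7321,-1.0000)
cross product → J_v[:, 3] = (-0.0000,-1.0000,-6.7321)
J_ω[:, 3] = z_3
entry J[1][3] = -1.0000

-1.000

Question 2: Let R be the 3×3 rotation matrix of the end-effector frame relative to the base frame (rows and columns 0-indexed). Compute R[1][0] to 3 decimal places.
End-effector x-axis (col 0 of R) = (-0.0000,1.0000,0.0000)
R[1][0] = 1.0000

1.000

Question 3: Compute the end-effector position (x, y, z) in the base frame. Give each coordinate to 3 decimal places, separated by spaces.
after link 1: o_1 = (2.5000, -4.3301, 2.0000)
after link 2: o_2 = (3.2679, -9.6603, 2.0000)
after link 3: o_3 = (3.2679, -13.6603, 3.0000)
after link 4: o_4 = (-0.7321, -11.9282, 2.0000)
after link 5: o_5 = (-3.7321, -6.9282, 2.0000)

-3.732 -6.928 2.000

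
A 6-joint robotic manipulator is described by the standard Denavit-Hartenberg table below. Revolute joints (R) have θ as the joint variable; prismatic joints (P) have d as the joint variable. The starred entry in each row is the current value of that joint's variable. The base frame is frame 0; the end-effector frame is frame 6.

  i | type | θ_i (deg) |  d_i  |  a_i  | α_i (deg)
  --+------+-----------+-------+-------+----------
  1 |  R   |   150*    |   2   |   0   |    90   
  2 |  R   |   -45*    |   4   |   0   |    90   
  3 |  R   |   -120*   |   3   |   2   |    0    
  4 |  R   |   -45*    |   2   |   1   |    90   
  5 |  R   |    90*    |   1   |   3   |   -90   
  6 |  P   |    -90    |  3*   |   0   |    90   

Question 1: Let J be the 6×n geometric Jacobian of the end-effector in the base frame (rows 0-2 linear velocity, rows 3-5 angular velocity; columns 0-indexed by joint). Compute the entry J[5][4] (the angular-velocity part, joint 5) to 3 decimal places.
0.183

axis z_4 = (0.6415,0.7450,0.1830); lever o_n−o_4 = (1.0923,1.3813,-3.9873)
cross product → J_v[:, 4] = (-3.2234,2.7576,0.0723)
J_ω[:, 4] = z_4
entry J[5][4] = 0.1830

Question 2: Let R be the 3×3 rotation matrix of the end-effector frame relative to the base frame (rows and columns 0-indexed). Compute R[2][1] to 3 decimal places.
End-effector y-axis (col 1 of R) = (-0.4621,0.5657,-0.6830)
R[2][1] = -0.6830

-0.683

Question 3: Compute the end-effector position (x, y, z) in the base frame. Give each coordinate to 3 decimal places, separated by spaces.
6.363 0.658 -4.133

after link 1: o_1 = (0.0000, 0.0000, 2.0000)
after link 2: o_2 = (2.0000, 3.4641, 2.0000)
after link 3: o_3 = (3.5835, 0.5499, 0.5858)
after link 4: o_4 = (5.2703, -0.7229, -0.1454)
after link 5: o_5 = (7.7489, -1.0385, -2.0837)
after link 6: o_6 = (6.3626, 0.6584, -4.1328)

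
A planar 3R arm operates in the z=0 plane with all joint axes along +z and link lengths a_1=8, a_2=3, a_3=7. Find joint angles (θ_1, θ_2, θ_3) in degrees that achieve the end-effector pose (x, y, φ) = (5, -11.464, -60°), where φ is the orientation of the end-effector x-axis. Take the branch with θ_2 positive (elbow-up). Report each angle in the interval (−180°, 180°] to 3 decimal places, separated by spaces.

wrist centre = target − a_3·(cos φ, sin φ) = (1.5000, -5.4018)
cos θ_2 = (31.4297−8²−3²)/(2·8·3) = -0.8660; θ_2 = 150.0026° (elbow-up)
β = atan2(-5.4018,1.5000) = -74.4809°; ψ = atan2(1.4999,5.4019) = 15.5179°
θ_1 = β − ψ = -89.9987°
θ_3 = φ − θ_1 − θ_2 = -120.0039° (wrapped to (-180°,180°])

-89.999 150.003 -120.004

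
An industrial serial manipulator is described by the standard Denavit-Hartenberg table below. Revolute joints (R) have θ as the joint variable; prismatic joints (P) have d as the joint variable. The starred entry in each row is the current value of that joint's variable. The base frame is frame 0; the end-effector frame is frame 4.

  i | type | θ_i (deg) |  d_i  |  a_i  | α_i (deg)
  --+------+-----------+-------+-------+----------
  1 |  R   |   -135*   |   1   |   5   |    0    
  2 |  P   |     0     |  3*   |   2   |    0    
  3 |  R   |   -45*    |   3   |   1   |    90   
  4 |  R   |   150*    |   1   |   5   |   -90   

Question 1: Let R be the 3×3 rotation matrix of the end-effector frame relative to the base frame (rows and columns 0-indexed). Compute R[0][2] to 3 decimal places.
End-effector z-axis (col 2 of R) = (0.5000,0.0000,-0.8660)
R[0][2] = 0.5000

0.500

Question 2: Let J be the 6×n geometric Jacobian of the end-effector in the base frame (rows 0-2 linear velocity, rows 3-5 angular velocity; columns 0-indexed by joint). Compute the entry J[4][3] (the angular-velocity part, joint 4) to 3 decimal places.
1.000

axis z_3 = (-0.0000,1.0000,0.0000); lever o_n−o_3 = (4.3301,1.0000,2.5000)
cross product → J_v[:, 3] = (2.5000,0.0000,-4.3301)
J_ω[:, 3] = z_3
entry J[4][3] = 1.0000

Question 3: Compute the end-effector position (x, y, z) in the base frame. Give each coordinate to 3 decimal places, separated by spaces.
after link 1: o_1 = (-3.5355, -3.5355, 1.0000)
after link 2: o_2 = (-4.9497, -4.9497, 4.0000)
after link 3: o_3 = (-5.9497, -4.9497, 7.0000)
after link 4: o_4 = (-1.6196, -3.9497, 9.5000)

-1.620 -3.950 9.500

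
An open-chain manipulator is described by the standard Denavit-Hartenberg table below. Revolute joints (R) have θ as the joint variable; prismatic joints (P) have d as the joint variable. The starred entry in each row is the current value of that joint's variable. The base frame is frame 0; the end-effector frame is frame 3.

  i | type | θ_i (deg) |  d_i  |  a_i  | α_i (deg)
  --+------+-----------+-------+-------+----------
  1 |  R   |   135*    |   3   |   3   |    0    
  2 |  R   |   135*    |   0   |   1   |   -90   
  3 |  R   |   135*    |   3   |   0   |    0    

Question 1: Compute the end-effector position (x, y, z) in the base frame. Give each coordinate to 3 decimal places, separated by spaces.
after link 1: o_1 = (-2.1213, 2.1213, 3.0000)
after link 2: o_2 = (-2.1213, 1.1213, 3.0000)
after link 3: o_3 = (0.8787, 1.1213, 3.0000)

0.879 1.121 3.000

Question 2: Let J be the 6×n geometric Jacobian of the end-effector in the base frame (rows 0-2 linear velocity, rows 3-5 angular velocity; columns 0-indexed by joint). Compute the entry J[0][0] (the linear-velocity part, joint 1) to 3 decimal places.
-1.121

axis z_0 = ẑ; lever o_n−o_0 = (0.8787,1.1213,3.0000)
cross product → J_v[:, 0] = (-1.1213,0.8787,0.0000)
J_ω[:, 0] = z_0
entry J[0][0] = -1.1213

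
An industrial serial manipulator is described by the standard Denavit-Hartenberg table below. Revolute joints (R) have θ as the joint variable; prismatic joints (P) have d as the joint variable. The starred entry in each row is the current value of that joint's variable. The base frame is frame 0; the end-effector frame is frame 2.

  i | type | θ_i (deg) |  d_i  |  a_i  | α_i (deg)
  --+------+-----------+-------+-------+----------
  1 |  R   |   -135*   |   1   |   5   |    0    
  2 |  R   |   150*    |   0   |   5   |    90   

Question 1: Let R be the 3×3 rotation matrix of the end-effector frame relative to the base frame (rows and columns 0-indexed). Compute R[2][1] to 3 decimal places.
End-effector y-axis (col 1 of R) = (-0.0000,0.0000,1.0000)
R[2][1] = 1.0000

1.000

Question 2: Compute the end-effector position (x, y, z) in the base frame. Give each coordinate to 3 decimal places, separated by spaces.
1.294 -2.241 1.000

after link 1: o_1 = (-3.5355, -3.5355, 1.0000)
after link 2: o_2 = (1.2941, -2.2414, 1.0000)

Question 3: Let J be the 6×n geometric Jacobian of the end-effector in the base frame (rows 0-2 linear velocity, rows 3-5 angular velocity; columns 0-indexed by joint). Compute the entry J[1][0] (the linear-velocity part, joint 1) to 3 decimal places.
axis z_0 = ẑ; lever o_n−o_0 = (1.2941,-2.2414,1.0000)
cross product → J_v[:, 0] = (2.2414,1.2941,-0.0000)
J_ω[:, 0] = z_0
entry J[1][0] = 1.2941

1.294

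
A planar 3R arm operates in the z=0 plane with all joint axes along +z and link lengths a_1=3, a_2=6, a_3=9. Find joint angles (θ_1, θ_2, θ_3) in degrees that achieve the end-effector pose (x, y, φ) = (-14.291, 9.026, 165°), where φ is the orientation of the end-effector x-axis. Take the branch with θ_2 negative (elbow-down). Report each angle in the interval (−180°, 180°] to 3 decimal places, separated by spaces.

wrist centre = target − a_3·(cos φ, sin φ) = (-5.5977, 6.6966)
cos θ_2 = (76.1787−3²−6²)/(2·3·6) = 0.8661; θ_2 = -29.9943° (elbow-down)
β = atan2(6.6966,-5.5977) = 129.8920°; ψ = atan2(-2.9995,8.1965) = -20.1000°
θ_1 = β − ψ = 149.9921°
θ_3 = φ − θ_1 − θ_2 = 45.0022° (wrapped to (-180°,180°])

149.992 -29.994 45.002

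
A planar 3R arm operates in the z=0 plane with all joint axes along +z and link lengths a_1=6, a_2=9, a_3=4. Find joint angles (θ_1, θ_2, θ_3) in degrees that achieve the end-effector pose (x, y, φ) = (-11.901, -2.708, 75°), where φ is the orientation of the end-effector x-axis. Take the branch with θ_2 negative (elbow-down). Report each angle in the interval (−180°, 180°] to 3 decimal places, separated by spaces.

-135.004 -29.996 -120.000

wrist centre = target − a_3·(cos φ, sin φ) = (-12.9363, -6.5717)
cos θ_2 = (210.5345−6²−9²)/(2·6·9) = 0.8661; θ_2 = -29.9960° (elbow-down)
β = atan2(-6.5717,-12.9363) = -153.0692°; ψ = atan2(-4.4995,13.7945) = -18.0651°
θ_1 = β − ψ = -135.0041°
θ_3 = φ − θ_1 − θ_2 = -119.9999° (wrapped to (-180°,180°])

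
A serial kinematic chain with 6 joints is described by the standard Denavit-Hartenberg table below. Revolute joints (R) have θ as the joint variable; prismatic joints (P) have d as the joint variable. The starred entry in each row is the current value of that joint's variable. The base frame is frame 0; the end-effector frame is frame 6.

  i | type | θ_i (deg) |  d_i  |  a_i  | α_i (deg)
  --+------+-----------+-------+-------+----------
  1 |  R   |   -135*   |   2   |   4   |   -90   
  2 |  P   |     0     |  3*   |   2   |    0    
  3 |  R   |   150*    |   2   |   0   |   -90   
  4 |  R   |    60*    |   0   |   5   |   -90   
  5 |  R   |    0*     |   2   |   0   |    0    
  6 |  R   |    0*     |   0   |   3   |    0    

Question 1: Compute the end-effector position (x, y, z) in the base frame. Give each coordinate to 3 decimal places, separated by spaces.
after link 1: o_1 = (-2.8284, -2.8284, 2.0000)
after link 2: o_2 = (-2.1213, -6.3640, 2.0000)
after link 3: o_3 = (-0.7071, -7.7782, 2.0000)
after link 4: o_4 = (-2.2380, -3.1854, 0.7500)
after link 5: o_5 = (-4.0058, -3.5389, 1.6160)
after link 6: o_6 = (-4.9244, -0.7833, 0.8660)

-4.924 -0.783 0.866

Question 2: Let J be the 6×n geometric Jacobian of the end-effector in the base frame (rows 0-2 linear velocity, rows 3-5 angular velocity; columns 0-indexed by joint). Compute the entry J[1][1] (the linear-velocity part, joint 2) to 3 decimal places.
-0.707

prismatic axis z_1 = (0.7071,-0.7071,0.0000)
J_v[:, 1] = z_1; J_ω[:, 1] = (0,0,0)
entry J[1][1] = -0.7071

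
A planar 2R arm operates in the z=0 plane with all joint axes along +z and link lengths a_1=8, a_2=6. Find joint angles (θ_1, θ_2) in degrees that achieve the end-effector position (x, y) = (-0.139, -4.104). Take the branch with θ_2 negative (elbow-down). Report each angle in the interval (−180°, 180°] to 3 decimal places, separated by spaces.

cos θ_2 = (16.8621−8²−6²)/(2·8·6) = -0.8660; θ_2 = -149.9993° (elbow-down)
β = atan2(-4.1040,-0.1390) = -91.9398°; ψ = atan2(-3.0001,2.8039) = -46.9359°
θ_1 = β − ψ = -45.0039°

-45.004 -149.999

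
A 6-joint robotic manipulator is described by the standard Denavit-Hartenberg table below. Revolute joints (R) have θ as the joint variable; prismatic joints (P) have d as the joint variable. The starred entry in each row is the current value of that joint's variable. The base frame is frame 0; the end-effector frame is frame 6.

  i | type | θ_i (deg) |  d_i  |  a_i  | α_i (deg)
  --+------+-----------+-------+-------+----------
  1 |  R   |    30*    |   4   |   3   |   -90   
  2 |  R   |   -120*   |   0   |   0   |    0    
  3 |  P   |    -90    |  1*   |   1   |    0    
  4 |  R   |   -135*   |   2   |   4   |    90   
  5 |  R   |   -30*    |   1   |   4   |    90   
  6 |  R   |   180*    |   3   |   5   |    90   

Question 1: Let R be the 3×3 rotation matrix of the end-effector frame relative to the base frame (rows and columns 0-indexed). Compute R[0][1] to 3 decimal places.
End-effector y-axis (col 1 of R) = (0.0148,-0.9915,0.1294)
R[0][1] = 0.0148

0.015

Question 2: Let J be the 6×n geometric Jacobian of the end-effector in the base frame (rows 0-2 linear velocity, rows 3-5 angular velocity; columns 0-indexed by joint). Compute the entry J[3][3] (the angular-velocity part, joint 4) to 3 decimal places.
-0.500

axis z_3 = (-0.5000,0.8660,0.0000); lever o_n−o_3 = (1.6400,0.8336,0.5430)
cross product → J_v[:, 3] = (0.4703,0.2715,-1.8371)
J_ω[:, 3] = z_3
entry J[3][3] = -0.5000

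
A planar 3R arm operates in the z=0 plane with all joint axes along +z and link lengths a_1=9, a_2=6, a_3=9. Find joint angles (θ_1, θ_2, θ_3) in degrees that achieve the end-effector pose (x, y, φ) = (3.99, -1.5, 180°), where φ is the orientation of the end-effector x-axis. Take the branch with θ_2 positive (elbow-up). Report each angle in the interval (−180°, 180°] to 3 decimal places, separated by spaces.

wrist centre = target − a_3·(cos φ, sin φ) = (12.9900, -1.5000)
cos θ_2 = (170.9901−9²−6²)/(2·9·6) = 0.4999; θ_2 = 60.0061° (elbow-up)
β = atan2(-1.5000,12.9900) = -6.5870°; ψ = atan2(5.1965,11.9995) = 23.4155°
θ_1 = β − ψ = -30.0024°
θ_3 = φ − θ_1 − θ_2 = 149.9964° (wrapped to (-180°,180°])

-30.002 60.006 149.996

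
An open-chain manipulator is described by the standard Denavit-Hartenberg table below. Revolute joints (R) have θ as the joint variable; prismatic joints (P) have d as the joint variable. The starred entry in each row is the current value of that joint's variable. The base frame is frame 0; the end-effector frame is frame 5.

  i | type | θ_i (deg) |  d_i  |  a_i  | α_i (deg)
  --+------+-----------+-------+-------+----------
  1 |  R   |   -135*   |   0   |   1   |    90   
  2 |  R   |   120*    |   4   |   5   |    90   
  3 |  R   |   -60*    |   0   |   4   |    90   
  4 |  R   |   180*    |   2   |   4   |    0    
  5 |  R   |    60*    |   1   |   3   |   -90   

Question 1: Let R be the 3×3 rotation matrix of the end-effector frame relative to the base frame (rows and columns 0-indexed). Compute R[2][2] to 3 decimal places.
End-effector z-axis (col 2 of R) = (0.9896,-0.0711,0.1250)
R[2][2] = 0.1250

0.125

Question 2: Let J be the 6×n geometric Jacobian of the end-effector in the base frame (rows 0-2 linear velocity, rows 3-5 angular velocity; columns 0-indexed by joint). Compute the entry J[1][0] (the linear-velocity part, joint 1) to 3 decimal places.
-1.218

axis z_0 = ẑ; lever o_n−o_0 = (-1.2184,4.1543,0.1316)
cross product → J_v[:, 0] = (-4.1543,-1.2184,0.0000)
J_ω[:, 0] = z_0
entry J[1][0] = -1.2184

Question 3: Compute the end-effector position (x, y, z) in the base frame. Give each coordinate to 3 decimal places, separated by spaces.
after link 1: o_1 = (-0.7071, -0.7071, 0.0000)
after link 2: o_2 = (-1.7678, 3.8891, 4.3301)
after link 3: o_3 = (1.3888, 2.1467, 6.0622)
after link 4: o_4 = (-1.6730, 2.5696, 2.8301)
after link 5: o_5 = (-1.2184, 4.1543, 0.1316)

-1.218 4.154 0.132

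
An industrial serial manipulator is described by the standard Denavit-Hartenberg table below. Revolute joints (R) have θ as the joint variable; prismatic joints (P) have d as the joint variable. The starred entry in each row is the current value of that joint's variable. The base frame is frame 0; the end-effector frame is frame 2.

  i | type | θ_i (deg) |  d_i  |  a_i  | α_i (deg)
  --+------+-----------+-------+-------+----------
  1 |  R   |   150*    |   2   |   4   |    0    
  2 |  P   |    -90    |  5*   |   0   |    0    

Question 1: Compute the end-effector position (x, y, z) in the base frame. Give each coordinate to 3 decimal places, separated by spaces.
-3.464 2.000 7.000

after link 1: o_1 = (-3.4641, 2.0000, 2.0000)
after link 2: o_2 = (-3.4641, 2.0000, 7.0000)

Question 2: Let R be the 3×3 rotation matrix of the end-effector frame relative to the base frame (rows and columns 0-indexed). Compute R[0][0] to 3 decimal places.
0.500

End-effector x-axis (col 0 of R) = (0.5000,0.8660,0.0000)
R[0][0] = 0.5000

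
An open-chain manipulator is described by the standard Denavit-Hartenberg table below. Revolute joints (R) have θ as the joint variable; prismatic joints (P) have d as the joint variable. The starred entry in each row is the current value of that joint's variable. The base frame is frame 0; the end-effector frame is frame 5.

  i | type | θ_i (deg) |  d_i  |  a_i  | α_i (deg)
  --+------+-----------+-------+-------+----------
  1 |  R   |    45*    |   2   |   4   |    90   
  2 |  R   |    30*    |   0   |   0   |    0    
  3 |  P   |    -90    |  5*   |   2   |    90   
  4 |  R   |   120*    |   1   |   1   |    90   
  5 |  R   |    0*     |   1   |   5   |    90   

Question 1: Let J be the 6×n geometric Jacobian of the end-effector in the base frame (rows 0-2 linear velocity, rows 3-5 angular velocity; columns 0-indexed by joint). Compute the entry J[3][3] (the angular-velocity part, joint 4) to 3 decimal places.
-0.612

axis z_3 = (-0.6124,-0.6124,-0.5000); lever o_n−o_3 = (2.6609,-5.3946,1.3481)
cross product → J_v[:, 3] = (-3.5228,-0.5049,4.9330)
J_ω[:, 3] = z_3
entry J[3][3] = -0.6124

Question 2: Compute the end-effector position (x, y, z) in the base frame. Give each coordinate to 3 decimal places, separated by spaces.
9.732 -5.395 1.616

after link 1: o_1 = (2.8284, 2.8284, 2.0000)
after link 2: o_2 = (2.8284, 2.8284, 2.0000)
after link 3: o_3 = (7.0711, -0.0000, 0.2679)
after link 4: o_4 = (6.8943, -1.4015, 0.2010)
after link 5: o_5 = (9.7320, -5.3946, 1.6160)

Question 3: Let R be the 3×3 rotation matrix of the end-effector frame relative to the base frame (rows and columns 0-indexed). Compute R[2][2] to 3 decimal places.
0.500

End-effector z-axis (col 2 of R) = (0.6124,0.6124,0.5000)
R[2][2] = 0.5000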